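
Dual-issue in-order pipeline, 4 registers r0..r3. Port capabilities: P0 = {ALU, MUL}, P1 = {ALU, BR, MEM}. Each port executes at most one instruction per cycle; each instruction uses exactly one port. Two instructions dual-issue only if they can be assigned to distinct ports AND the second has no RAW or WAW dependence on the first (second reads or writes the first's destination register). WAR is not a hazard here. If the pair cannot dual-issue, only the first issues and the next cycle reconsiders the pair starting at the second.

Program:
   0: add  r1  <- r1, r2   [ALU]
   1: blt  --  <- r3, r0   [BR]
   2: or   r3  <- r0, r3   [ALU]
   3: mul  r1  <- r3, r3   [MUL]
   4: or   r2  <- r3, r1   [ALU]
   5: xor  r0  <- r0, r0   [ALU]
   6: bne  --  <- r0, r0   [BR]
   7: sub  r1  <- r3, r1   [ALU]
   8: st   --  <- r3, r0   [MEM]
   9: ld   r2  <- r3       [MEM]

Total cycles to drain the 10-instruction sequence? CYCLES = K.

CYCLES = 7

[0] i0/i1  add;blt  -- 2-wide
[1] i2  or  -- RAW r3
[2] i3  mul  -- RAW r1
[3] i4/i5  or;xor  -- 2-wide
[4] i6/i7  bne;sub  -- 2-wide
[5] i8  st  -- no-port MEM/MEM
[6] i9  ld  -- tail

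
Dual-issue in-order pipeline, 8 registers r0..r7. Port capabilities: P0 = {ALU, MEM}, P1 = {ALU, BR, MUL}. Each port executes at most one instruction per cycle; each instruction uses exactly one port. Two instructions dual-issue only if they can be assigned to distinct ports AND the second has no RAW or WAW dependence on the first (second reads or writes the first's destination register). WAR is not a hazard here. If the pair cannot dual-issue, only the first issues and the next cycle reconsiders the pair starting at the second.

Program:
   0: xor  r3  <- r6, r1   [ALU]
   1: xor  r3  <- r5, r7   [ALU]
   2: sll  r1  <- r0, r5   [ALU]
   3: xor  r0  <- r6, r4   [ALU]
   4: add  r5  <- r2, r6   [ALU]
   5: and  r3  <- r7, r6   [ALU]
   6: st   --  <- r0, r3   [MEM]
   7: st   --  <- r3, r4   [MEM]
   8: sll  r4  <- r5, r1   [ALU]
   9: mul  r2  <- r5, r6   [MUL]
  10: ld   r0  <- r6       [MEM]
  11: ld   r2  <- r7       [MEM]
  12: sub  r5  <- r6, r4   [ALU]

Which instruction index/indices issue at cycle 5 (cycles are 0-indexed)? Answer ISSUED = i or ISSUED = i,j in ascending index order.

ISSUED = 7,8

[0] i0  xor.ALU  -- WAW r3
[1] i1/i2  xor.ALU+sll.ALU  -- dual
[2] i3/i4  xor.ALU+add.ALU  -- dual
[3] i5  and.ALU  -- RAW r3
[4] i6  st.MEM  -- no-port MEM/MEM
[5] i7/i8  st.MEM+sll.ALU  -- dual
[6] i9/i10  mul.MUL+ld.MEM  -- dual
[7] i11/i12  ld.MEM+sub.ALU  -- dual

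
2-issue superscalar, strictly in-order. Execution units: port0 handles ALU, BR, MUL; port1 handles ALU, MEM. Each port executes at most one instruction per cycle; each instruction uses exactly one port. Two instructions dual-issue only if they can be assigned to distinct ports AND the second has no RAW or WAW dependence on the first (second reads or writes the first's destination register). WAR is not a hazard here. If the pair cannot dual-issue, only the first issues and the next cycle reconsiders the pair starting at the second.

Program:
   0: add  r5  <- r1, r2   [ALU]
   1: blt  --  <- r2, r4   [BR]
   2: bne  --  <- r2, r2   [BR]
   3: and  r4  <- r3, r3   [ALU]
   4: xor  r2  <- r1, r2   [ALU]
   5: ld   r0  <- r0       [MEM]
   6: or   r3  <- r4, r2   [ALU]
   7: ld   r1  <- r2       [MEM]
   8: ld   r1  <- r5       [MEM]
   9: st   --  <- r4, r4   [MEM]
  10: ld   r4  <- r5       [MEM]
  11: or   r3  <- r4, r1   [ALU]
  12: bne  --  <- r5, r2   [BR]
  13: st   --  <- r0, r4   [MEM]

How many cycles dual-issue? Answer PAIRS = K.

t=0 i0+i1:add blt ; dual
t=1 i2+i3:bne and ; dual
t=2 i4+i5:xor ld ; dual
t=3 i6+i7:or ld ; dual
t=4 i8:ld ; no-port MEM/MEM
t=5 i9:st ; no-port MEM/MEM
t=6 i10:ld ; RAW r4
t=7 i11+i12:or bne ; dual
t=8 i13:st ; tail

PAIRS = 5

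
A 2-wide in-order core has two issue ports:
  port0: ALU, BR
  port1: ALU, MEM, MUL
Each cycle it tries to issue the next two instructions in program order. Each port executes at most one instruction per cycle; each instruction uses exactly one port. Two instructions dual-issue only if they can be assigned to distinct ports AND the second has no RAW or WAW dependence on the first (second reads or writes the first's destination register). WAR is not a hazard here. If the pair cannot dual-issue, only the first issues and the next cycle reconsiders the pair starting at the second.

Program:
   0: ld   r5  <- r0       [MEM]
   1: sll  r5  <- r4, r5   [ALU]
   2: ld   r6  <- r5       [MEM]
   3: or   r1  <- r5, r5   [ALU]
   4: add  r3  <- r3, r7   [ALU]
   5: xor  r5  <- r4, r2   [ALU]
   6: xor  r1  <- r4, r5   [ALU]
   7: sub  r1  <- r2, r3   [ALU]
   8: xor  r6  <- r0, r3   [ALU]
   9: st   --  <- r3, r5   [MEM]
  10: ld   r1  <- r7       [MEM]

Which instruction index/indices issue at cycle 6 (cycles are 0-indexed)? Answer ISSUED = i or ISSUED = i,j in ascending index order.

ISSUED = 9

c0: i0 ld.MEM  RAW+WAW r5
c1: i1 sll.ALU  RAW r5
c2: i2&i3 ld.MEM or.ALU  dual
c3: i4&i5 add.ALU xor.ALU  dual
c4: i6 xor.ALU  WAW r1
c5: i7&i8 sub.ALU xor.ALU  dual
c6: i9 st.MEM  no-port MEM/MEM
c7: i10 ld.MEM  tail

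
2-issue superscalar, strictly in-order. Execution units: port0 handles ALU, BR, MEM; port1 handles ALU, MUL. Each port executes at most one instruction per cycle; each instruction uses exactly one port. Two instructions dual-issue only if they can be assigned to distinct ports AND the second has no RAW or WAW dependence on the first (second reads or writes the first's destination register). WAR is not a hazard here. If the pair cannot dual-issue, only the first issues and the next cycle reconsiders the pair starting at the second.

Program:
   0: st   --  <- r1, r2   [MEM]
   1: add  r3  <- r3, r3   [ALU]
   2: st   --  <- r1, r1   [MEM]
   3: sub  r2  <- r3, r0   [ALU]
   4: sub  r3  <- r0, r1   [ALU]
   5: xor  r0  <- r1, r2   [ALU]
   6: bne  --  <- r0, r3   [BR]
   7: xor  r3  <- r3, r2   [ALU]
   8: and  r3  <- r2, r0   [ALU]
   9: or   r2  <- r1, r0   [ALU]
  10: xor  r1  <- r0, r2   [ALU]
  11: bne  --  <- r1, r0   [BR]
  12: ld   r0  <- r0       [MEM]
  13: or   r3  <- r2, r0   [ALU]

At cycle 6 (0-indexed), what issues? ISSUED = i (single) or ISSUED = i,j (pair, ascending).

#0 head=0: st add i0&i1 2-wide
#1 head=2: st sub i2&i3 2-wide
#2 head=4: sub xor i4&i5 2-wide
#3 head=6: bne xor i6&i7 2-wide
#4 head=8: and or i8&i9 2-wide
#5 head=10: xor i10 RAW r1
#6 head=11: bne i11 no-port BR/MEM
#7 head=12: ld i12 RAW r0
#8 head=13: or i13 tail

ISSUED = 11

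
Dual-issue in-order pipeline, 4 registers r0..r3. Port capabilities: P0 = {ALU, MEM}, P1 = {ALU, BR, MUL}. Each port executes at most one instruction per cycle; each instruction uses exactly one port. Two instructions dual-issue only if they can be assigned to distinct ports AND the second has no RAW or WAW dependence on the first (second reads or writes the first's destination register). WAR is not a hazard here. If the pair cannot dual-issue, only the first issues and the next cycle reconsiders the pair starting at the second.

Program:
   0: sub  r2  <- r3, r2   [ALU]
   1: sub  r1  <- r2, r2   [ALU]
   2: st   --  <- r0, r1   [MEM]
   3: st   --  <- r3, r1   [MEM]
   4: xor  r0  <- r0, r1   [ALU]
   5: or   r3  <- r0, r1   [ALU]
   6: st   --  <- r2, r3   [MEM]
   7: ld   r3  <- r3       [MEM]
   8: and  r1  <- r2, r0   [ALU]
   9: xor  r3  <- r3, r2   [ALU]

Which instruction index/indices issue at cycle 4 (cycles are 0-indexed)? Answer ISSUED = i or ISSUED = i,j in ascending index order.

ISSUED = 5

t=0 i0:sub.ALU ; RAW r2
t=1 i1:sub.ALU ; RAW r1
t=2 i2:st.MEM ; no-port MEM/MEM
t=3 i3&i4:st.MEM/xor.ALU ; 2-wide
t=4 i5:or.ALU ; RAW r3
t=5 i6:st.MEM ; no-port MEM/MEM
t=6 i7&i8:ld.MEM/and.ALU ; 2-wide
t=7 i9:xor.ALU ; tail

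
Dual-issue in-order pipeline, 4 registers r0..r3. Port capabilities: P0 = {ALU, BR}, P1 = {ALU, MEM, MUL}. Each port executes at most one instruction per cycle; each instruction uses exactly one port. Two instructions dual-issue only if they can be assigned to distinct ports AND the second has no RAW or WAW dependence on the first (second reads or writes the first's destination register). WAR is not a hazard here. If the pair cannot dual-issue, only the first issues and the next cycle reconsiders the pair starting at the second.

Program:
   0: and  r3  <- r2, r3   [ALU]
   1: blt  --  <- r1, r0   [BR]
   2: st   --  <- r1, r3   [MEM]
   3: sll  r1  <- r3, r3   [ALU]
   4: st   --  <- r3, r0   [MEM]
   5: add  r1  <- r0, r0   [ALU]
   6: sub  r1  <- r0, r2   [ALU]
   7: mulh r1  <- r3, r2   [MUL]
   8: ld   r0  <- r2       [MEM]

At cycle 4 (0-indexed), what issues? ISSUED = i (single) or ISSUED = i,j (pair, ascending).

ISSUED = 7

t=0 i0/i1:and.ALU blt.BR ; dual
t=1 i2/i3:st.MEM sll.ALU ; dual
t=2 i4/i5:st.MEM add.ALU ; dual
t=3 i6:sub.ALU ; WAW r1
t=4 i7:mulh.MUL ; no-port MUL/MEM
t=5 i8:ld.MEM ; tail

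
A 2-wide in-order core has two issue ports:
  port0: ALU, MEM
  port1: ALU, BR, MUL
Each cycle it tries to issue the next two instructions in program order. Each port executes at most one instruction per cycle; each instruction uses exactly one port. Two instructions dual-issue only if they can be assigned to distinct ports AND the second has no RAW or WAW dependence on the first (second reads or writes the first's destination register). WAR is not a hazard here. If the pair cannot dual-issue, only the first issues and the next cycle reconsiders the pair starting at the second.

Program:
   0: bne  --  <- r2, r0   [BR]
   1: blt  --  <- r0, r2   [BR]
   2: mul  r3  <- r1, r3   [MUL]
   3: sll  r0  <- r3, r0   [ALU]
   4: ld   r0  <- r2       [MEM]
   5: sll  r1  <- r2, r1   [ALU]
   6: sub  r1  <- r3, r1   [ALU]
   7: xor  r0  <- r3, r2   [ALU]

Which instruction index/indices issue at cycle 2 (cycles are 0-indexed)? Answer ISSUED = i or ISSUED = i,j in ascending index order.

  cy0 -> i0 (bne.BR) no-port BR/BR
  cy1 -> i1 (blt.BR) no-port BR/MUL
  cy2 -> i2 (mul.MUL) RAW r3
  cy3 -> i3 (sll.ALU) WAW r0
  cy4 -> i4,i5 (ld.MEM+sll.ALU) dual
  cy5 -> i6,i7 (sub.ALU+xor.ALU) dual

ISSUED = 2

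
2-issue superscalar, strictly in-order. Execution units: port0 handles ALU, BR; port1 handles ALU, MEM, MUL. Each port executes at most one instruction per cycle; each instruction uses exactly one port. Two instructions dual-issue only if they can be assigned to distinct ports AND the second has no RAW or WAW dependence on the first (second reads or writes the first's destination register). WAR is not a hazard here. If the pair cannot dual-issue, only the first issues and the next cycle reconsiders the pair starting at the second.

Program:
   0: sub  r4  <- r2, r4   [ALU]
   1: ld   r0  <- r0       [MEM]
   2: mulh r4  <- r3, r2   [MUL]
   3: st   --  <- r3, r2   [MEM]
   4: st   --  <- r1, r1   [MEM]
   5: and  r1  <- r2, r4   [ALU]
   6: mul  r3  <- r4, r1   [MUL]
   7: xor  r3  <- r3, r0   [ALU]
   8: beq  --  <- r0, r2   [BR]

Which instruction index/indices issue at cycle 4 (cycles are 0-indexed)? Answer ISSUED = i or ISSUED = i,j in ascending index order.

ISSUED = 6

  cy0 -> i0+i1 (sub.ALU ld.MEM) dual
  cy1 -> i2 (mulh.MUL) no-port MUL/MEM
  cy2 -> i3 (st.MEM) no-port MEM/MEM
  cy3 -> i4+i5 (st.MEM and.ALU) dual
  cy4 -> i6 (mul.MUL) RAW+WAW r3
  cy5 -> i7+i8 (xor.ALU beq.BR) dual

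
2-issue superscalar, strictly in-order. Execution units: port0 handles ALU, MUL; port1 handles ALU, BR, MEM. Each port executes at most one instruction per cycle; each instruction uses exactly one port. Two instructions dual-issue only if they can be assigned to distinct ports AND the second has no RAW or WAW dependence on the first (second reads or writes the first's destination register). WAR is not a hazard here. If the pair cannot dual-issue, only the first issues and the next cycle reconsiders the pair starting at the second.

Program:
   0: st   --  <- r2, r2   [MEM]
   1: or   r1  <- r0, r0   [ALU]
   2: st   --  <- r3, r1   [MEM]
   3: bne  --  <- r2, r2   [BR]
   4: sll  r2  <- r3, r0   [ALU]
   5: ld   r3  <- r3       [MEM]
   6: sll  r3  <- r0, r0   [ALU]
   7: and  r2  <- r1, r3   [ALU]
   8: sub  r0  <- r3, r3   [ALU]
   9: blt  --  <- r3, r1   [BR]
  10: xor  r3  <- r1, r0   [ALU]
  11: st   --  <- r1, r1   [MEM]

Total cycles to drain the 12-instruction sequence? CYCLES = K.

CYCLES = 8

t=0 i0&i1:st.MEM;or.ALU ; pair
t=1 i2:st.MEM ; no-port MEM/BR
t=2 i3&i4:bne.BR;sll.ALU ; pair
t=3 i5:ld.MEM ; WAW r3
t=4 i6:sll.ALU ; RAW r3
t=5 i7&i8:and.ALU;sub.ALU ; pair
t=6 i9&i10:blt.BR;xor.ALU ; pair
t=7 i11:st.MEM ; tail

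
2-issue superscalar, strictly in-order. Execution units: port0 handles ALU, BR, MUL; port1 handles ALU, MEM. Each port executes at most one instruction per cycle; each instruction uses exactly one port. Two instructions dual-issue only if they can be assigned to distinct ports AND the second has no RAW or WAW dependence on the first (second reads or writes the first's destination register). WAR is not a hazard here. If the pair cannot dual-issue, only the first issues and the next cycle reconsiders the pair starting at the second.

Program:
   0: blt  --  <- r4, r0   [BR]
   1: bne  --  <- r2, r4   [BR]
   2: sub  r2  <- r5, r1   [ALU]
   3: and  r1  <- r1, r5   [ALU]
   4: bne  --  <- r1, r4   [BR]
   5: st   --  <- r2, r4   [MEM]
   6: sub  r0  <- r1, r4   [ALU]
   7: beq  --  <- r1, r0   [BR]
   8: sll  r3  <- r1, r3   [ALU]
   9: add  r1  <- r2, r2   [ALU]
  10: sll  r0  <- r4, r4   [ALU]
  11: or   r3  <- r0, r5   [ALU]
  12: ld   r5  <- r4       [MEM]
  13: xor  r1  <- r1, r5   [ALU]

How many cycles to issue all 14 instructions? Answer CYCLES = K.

CYCLES = 9

[0] i0  blt.BR  -- no-port BR/BR
[1] i1/i2  bne.BR;sub.ALU  -- 2-wide
[2] i3  and.ALU  -- RAW r1
[3] i4/i5  bne.BR;st.MEM  -- 2-wide
[4] i6  sub.ALU  -- RAW r0
[5] i7/i8  beq.BR;sll.ALU  -- 2-wide
[6] i9/i10  add.ALU;sll.ALU  -- 2-wide
[7] i11/i12  or.ALU;ld.MEM  -- 2-wide
[8] i13  xor.ALU  -- tail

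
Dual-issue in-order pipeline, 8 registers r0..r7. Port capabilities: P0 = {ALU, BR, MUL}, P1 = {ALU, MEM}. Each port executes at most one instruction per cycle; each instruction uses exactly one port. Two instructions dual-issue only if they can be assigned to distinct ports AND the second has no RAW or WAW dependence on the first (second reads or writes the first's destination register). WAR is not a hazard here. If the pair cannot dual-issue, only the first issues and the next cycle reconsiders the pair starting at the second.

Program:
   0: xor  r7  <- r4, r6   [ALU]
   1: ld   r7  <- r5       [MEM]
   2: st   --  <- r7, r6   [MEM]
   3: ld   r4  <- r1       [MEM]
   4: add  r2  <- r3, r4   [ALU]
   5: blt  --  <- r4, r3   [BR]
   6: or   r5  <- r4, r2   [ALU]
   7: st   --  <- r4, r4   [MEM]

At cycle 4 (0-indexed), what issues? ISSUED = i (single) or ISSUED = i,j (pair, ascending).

c0: i0 xor.ALU  WAW r7
c1: i1 ld.MEM  no-port MEM/MEM
c2: i2 st.MEM  no-port MEM/MEM
c3: i3 ld.MEM  RAW r4
c4: i4&i5 add.ALU blt.BR  2-wide
c5: i6&i7 or.ALU st.MEM  2-wide

ISSUED = 4,5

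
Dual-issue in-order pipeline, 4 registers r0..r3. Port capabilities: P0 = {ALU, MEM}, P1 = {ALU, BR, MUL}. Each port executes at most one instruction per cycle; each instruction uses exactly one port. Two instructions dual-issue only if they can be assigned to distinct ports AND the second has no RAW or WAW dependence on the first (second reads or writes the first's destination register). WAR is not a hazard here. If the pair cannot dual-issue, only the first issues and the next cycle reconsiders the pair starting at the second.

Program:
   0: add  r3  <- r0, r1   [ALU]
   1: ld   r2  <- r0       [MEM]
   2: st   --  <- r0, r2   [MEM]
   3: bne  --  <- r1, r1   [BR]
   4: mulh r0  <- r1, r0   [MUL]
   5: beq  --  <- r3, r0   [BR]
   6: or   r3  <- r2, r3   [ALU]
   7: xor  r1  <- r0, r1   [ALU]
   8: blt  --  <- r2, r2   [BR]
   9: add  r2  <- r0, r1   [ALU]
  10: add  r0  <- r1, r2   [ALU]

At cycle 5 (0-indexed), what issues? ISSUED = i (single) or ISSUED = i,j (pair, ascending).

#0 head=0: add/ld i0,i1 dual
#1 head=2: st/bne i2,i3 dual
#2 head=4: mulh i4 no-port MUL/BR
#3 head=5: beq/or i5,i6 dual
#4 head=7: xor/blt i7,i8 dual
#5 head=9: add i9 RAW r2
#6 head=10: add i10 tail

ISSUED = 9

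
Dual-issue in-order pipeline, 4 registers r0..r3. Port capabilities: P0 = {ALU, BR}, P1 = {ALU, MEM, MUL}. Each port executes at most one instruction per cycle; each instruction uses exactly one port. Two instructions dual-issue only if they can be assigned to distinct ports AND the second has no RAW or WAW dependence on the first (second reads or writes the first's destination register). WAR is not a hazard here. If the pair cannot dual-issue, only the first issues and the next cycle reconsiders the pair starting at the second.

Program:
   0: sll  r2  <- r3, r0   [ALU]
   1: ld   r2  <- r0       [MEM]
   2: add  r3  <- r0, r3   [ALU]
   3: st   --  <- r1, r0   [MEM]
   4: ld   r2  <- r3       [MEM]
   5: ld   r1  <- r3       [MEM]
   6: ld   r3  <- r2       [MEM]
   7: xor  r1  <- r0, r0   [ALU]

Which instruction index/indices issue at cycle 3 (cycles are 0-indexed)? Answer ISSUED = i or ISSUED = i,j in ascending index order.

ISSUED = 4

0. sll @i0  | WAW r2
1. ld+add @i1/i2  | 2-wide
2. st @i3  | no-port MEM/MEM
3. ld @i4  | no-port MEM/MEM
4. ld @i5  | no-port MEM/MEM
5. ld+xor @i6/i7  | 2-wide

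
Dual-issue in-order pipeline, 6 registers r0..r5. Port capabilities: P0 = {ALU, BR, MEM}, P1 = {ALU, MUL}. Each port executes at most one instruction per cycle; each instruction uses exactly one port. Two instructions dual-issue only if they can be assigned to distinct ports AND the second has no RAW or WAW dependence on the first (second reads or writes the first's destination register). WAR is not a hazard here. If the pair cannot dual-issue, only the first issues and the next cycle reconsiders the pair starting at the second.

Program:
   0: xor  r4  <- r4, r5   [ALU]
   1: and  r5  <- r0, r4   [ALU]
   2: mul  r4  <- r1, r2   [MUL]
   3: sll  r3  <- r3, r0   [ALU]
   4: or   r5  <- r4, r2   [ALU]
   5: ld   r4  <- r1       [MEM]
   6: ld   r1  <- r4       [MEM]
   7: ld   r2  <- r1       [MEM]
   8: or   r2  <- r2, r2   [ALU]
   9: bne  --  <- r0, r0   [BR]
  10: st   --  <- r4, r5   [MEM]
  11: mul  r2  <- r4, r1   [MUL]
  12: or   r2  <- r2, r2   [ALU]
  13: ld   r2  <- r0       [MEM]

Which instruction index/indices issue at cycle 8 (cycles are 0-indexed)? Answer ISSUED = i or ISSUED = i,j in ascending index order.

ISSUED = 12

0. xor.ALU @i0  | RAW r4
1. and.ALU+mul.MUL @i1+i2  | dual
2. sll.ALU+or.ALU @i3+i4  | dual
3. ld.MEM @i5  | no-port MEM/MEM
4. ld.MEM @i6  | no-port MEM/MEM
5. ld.MEM @i7  | RAW+WAW r2
6. or.ALU+bne.BR @i8+i9  | dual
7. st.MEM+mul.MUL @i10+i11  | dual
8. or.ALU @i12  | WAW r2
9. ld.MEM @i13  | tail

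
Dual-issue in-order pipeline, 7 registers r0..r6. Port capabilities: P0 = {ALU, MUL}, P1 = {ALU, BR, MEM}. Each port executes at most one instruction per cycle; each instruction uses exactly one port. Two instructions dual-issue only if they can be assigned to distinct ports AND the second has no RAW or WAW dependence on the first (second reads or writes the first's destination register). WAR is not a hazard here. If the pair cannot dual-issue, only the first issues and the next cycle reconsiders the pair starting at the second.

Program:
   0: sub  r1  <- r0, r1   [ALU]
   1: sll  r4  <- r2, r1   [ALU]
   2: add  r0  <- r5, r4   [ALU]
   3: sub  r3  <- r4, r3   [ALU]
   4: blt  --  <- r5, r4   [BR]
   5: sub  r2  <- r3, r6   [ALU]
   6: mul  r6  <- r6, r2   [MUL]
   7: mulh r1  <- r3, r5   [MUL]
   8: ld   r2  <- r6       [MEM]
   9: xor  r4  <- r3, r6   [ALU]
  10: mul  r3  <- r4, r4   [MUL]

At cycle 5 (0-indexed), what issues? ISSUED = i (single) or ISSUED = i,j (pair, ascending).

ISSUED = 7,8

0. sub @i0  | RAW r1
1. sll @i1  | RAW r4
2. add;sub @i2+i3  | pair
3. blt;sub @i4+i5  | pair
4. mul @i6  | no-port MUL/MUL
5. mulh;ld @i7+i8  | pair
6. xor @i9  | RAW r4
7. mul @i10  | tail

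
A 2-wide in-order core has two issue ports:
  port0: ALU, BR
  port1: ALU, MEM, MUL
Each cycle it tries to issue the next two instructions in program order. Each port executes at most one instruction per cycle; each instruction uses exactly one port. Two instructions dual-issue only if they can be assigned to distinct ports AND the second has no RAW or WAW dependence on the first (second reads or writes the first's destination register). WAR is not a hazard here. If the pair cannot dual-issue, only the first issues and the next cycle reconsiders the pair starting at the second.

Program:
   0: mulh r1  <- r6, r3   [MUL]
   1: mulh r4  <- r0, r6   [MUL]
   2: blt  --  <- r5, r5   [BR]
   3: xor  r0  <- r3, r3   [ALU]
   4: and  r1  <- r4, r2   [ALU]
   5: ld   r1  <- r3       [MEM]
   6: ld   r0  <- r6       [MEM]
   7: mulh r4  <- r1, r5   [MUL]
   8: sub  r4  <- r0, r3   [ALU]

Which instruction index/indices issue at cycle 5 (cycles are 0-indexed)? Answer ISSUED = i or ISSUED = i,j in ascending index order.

[0] i0  mulh.MUL  -- no-port MUL/MUL
[1] i1+i2  mulh.MUL;blt.BR  -- dual
[2] i3+i4  xor.ALU;and.ALU  -- dual
[3] i5  ld.MEM  -- no-port MEM/MEM
[4] i6  ld.MEM  -- no-port MEM/MUL
[5] i7  mulh.MUL  -- WAW r4
[6] i8  sub.ALU  -- tail

ISSUED = 7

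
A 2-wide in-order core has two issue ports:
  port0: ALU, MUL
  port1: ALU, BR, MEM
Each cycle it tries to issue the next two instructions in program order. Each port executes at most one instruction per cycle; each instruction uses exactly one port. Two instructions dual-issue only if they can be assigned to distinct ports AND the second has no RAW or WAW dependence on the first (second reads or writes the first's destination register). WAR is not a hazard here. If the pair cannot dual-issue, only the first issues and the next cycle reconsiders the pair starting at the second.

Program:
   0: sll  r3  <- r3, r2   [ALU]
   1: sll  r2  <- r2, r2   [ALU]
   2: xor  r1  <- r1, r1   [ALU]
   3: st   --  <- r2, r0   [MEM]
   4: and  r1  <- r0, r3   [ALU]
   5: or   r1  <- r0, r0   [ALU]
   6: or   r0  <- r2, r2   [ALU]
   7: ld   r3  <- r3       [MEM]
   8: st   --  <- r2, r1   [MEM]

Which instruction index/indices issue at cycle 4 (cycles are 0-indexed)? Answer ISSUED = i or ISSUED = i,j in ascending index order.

ISSUED = 7

  cy0 -> i0+i1 (sll.ALU/sll.ALU) dual
  cy1 -> i2+i3 (xor.ALU/st.MEM) dual
  cy2 -> i4 (and.ALU) WAW r1
  cy3 -> i5+i6 (or.ALU/or.ALU) dual
  cy4 -> i7 (ld.MEM) no-port MEM/MEM
  cy5 -> i8 (st.MEM) tail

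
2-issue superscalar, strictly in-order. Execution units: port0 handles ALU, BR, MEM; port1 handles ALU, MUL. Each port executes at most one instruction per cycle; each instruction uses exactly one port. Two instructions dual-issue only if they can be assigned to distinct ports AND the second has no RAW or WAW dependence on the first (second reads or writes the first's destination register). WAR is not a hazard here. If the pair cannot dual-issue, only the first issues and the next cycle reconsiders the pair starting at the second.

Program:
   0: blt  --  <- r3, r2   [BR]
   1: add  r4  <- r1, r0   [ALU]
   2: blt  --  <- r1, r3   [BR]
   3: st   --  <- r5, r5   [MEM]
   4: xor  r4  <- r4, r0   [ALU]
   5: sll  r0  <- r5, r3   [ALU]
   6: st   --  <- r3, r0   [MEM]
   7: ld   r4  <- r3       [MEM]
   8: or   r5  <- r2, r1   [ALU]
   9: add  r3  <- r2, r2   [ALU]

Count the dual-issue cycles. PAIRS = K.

PAIRS = 3

[0] i0,i1  blt;add  -- pair
[1] i2  blt  -- no-port BR/MEM
[2] i3,i4  st;xor  -- pair
[3] i5  sll  -- RAW r0
[4] i6  st  -- no-port MEM/MEM
[5] i7,i8  ld;or  -- pair
[6] i9  add  -- tail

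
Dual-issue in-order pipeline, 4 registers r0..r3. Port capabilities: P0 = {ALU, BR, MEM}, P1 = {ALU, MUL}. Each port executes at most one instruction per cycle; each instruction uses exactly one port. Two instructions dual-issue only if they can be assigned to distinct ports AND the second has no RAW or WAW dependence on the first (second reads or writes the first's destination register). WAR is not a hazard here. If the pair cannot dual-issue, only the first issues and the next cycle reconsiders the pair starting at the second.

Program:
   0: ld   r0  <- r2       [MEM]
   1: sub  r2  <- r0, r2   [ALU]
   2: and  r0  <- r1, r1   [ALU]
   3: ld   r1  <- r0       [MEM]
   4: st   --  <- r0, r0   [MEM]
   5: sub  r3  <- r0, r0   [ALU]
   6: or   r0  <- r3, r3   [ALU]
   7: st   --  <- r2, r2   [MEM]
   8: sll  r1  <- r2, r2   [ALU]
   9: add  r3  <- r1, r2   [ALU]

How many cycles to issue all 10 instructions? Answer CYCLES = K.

CYCLES = 7

0. ld.MEM @i0  | RAW r0
1. sub.ALU/and.ALU @i1,i2  | dual
2. ld.MEM @i3  | no-port MEM/MEM
3. st.MEM/sub.ALU @i4,i5  | dual
4. or.ALU/st.MEM @i6,i7  | dual
5. sll.ALU @i8  | RAW r1
6. add.ALU @i9  | tail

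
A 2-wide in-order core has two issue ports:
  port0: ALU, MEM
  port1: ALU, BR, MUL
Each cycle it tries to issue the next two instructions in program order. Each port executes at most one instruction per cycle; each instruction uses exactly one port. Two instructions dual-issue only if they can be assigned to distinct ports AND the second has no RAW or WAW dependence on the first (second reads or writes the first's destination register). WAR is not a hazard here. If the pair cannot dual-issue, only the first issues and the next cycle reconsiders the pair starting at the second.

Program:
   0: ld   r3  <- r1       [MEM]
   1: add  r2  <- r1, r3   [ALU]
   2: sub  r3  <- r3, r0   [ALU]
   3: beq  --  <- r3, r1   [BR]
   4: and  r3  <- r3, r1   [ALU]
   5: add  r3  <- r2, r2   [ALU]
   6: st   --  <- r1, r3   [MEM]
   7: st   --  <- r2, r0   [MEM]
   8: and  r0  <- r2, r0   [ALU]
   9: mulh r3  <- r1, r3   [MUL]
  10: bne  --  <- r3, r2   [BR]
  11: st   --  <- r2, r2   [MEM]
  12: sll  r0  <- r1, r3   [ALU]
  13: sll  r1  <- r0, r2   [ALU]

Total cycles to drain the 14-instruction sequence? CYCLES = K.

CYCLES = 10

0. ld @i0  | RAW r3
1. add;sub @i1/i2  | dual
2. beq;and @i3/i4  | dual
3. add @i5  | RAW r3
4. st @i6  | no-port MEM/MEM
5. st;and @i7/i8  | dual
6. mulh @i9  | no-port MUL/BR
7. bne;st @i10/i11  | dual
8. sll @i12  | RAW r0
9. sll @i13  | tail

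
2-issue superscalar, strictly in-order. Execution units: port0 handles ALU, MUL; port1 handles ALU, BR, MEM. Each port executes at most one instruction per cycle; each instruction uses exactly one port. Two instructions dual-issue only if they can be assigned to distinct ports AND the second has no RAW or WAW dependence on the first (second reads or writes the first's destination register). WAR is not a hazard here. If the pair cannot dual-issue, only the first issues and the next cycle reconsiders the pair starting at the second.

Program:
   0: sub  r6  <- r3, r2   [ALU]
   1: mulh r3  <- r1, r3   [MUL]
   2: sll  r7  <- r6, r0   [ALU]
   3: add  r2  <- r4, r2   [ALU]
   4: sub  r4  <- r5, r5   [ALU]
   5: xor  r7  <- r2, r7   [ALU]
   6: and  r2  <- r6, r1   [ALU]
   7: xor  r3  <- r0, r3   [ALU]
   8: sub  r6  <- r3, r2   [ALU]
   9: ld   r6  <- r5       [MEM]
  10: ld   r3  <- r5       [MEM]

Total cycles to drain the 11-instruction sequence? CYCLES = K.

c0: i0,i1 sub/mulh  dual
c1: i2,i3 sll/add  dual
c2: i4,i5 sub/xor  dual
c3: i6,i7 and/xor  dual
c4: i8 sub  WAW r6
c5: i9 ld  no-port MEM/MEM
c6: i10 ld  tail

CYCLES = 7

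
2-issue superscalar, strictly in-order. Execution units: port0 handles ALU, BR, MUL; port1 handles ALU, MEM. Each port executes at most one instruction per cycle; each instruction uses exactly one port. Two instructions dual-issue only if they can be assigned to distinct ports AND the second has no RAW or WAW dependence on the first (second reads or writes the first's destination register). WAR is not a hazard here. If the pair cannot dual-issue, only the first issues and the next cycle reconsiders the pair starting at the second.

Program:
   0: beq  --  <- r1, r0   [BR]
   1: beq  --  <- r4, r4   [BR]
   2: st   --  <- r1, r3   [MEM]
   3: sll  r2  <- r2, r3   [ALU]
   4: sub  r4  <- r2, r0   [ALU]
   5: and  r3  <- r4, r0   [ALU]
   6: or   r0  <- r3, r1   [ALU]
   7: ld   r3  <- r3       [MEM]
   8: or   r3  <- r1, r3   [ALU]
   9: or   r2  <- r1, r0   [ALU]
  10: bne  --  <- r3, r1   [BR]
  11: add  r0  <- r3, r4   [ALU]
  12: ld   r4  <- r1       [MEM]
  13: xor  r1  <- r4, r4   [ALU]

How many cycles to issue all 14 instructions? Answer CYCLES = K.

#0 head=0: beq.BR i0 no-port BR/BR
#1 head=1: beq.BR;st.MEM i1/i2 pair
#2 head=3: sll.ALU i3 RAW r2
#3 head=4: sub.ALU i4 RAW r4
#4 head=5: and.ALU i5 RAW r3
#5 head=6: or.ALU;ld.MEM i6/i7 pair
#6 head=8: or.ALU;or.ALU i8/i9 pair
#7 head=10: bne.BR;add.ALU i10/i11 pair
#8 head=12: ld.MEM i12 RAW r4
#9 head=13: xor.ALU i13 tail

CYCLES = 10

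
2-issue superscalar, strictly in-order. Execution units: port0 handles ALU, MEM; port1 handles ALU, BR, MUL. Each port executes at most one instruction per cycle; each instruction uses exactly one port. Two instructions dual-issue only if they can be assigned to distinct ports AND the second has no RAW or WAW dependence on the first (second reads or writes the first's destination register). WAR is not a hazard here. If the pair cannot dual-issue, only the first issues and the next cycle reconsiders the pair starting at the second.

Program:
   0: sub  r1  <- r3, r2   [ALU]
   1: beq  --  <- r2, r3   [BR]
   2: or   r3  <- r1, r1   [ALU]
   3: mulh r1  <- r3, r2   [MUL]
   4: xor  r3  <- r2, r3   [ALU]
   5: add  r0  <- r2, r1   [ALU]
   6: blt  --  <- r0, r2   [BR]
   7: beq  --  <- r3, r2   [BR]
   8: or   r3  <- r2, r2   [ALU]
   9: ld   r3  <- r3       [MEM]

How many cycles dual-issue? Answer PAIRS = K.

PAIRS = 3

c0: i0&i1 sub.ALU beq.BR  2-wide
c1: i2 or.ALU  RAW r3
c2: i3&i4 mulh.MUL xor.ALU  2-wide
c3: i5 add.ALU  RAW r0
c4: i6 blt.BR  no-port BR/BR
c5: i7&i8 beq.BR or.ALU  2-wide
c6: i9 ld.MEM  tail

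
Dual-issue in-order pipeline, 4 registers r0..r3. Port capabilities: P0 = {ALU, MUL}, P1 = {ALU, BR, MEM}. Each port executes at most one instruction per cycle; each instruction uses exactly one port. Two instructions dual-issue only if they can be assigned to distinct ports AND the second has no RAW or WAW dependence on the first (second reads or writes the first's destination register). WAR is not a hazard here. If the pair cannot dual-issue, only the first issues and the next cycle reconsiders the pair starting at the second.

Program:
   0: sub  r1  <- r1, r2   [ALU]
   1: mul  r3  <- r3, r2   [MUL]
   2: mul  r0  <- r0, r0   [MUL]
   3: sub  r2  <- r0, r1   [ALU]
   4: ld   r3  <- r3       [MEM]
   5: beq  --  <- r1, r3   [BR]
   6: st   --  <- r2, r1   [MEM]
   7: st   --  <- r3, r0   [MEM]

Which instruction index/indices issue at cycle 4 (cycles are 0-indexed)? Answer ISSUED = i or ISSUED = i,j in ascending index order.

t=0 i0,i1:sub.ALU+mul.MUL ; 2-wide
t=1 i2:mul.MUL ; RAW r0
t=2 i3,i4:sub.ALU+ld.MEM ; 2-wide
t=3 i5:beq.BR ; no-port BR/MEM
t=4 i6:st.MEM ; no-port MEM/MEM
t=5 i7:st.MEM ; tail

ISSUED = 6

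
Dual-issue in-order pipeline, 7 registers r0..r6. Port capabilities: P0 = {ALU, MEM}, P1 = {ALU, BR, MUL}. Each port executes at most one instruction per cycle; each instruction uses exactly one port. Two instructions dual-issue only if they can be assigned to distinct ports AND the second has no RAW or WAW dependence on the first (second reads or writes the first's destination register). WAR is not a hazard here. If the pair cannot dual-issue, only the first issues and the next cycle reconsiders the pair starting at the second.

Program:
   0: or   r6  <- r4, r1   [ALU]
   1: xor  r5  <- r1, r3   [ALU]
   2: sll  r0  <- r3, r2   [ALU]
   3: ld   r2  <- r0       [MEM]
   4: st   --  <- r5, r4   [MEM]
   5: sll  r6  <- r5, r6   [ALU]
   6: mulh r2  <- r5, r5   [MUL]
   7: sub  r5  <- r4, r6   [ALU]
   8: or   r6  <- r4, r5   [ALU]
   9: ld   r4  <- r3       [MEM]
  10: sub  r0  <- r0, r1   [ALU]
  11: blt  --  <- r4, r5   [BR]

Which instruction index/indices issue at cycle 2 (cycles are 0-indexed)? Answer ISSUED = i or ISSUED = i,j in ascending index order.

  cy0 -> i0&i1 (or.ALU xor.ALU) dual
  cy1 -> i2 (sll.ALU) RAW r0
  cy2 -> i3 (ld.MEM) no-port MEM/MEM
  cy3 -> i4&i5 (st.MEM sll.ALU) dual
  cy4 -> i6&i7 (mulh.MUL sub.ALU) dual
  cy5 -> i8&i9 (or.ALU ld.MEM) dual
  cy6 -> i10&i11 (sub.ALU blt.BR) dual

ISSUED = 3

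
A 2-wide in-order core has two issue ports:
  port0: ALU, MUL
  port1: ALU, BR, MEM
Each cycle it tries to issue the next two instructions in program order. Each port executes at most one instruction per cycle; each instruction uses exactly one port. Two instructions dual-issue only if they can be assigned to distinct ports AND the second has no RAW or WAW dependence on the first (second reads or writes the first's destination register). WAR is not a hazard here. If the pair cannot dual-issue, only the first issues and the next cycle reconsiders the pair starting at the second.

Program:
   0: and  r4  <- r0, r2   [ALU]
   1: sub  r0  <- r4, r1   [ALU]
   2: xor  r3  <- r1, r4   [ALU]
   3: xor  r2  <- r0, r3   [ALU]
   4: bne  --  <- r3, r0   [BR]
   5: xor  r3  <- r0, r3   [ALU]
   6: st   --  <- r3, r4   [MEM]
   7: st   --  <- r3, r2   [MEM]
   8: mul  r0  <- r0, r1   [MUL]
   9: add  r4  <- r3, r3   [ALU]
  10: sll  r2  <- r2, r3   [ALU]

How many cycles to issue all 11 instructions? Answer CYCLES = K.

CYCLES = 7

[0] i0  and  -- RAW r4
[1] i1&i2  sub/xor  -- dual
[2] i3&i4  xor/bne  -- dual
[3] i5  xor  -- RAW r3
[4] i6  st  -- no-port MEM/MEM
[5] i7&i8  st/mul  -- dual
[6] i9&i10  add/sll  -- dual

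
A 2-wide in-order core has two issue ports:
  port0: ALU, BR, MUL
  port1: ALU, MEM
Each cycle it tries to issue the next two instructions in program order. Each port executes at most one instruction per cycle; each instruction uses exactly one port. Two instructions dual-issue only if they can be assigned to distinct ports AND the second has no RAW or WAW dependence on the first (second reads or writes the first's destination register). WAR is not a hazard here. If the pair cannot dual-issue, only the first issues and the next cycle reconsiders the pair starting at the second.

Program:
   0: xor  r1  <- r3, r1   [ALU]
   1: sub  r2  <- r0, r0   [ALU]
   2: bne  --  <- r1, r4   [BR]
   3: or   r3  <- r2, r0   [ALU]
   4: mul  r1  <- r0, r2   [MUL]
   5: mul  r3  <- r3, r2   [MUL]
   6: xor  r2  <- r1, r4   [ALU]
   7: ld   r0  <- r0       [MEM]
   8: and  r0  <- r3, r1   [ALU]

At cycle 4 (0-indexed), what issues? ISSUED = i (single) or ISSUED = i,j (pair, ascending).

c0: i0&i1 xor.ALU;sub.ALU  pair
c1: i2&i3 bne.BR;or.ALU  pair
c2: i4 mul.MUL  no-port MUL/MUL
c3: i5&i6 mul.MUL;xor.ALU  pair
c4: i7 ld.MEM  WAW r0
c5: i8 and.ALU  tail

ISSUED = 7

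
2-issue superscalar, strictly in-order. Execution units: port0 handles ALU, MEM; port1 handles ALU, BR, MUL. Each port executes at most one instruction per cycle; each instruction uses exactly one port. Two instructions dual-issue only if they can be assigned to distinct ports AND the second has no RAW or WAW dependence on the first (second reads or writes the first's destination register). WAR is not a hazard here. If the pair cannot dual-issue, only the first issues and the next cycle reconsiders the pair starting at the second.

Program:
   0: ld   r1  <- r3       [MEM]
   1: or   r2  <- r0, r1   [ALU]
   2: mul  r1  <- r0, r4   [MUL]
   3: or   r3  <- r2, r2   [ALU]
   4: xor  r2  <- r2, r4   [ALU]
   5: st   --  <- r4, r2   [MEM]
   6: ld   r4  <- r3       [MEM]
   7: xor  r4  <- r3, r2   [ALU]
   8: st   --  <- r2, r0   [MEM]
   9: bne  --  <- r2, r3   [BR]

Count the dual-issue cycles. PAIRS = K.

[0] i0  ld  -- RAW r1
[1] i1/i2  or mul  -- pair
[2] i3/i4  or xor  -- pair
[3] i5  st  -- no-port MEM/MEM
[4] i6  ld  -- WAW r4
[5] i7/i8  xor st  -- pair
[6] i9  bne  -- tail

PAIRS = 3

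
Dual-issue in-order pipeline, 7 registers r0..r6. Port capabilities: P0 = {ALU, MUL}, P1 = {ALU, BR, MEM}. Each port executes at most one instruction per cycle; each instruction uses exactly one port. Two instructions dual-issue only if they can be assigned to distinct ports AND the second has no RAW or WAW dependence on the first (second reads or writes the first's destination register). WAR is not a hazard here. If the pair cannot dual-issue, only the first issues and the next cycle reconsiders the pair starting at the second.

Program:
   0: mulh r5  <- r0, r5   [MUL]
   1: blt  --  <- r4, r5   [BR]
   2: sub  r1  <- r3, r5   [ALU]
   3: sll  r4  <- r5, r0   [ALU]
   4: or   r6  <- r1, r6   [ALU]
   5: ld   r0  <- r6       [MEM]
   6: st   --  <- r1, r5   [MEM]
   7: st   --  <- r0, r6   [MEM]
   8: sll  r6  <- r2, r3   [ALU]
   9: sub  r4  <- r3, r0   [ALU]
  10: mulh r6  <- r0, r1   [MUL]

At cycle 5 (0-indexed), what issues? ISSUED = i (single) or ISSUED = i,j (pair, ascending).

ISSUED = 7,8

#0 head=0: mulh i0 RAW r5
#1 head=1: blt/sub i1&i2 2-wide
#2 head=3: sll/or i3&i4 2-wide
#3 head=5: ld i5 no-port MEM/MEM
#4 head=6: st i6 no-port MEM/MEM
#5 head=7: st/sll i7&i8 2-wide
#6 head=9: sub/mulh i9&i10 2-wide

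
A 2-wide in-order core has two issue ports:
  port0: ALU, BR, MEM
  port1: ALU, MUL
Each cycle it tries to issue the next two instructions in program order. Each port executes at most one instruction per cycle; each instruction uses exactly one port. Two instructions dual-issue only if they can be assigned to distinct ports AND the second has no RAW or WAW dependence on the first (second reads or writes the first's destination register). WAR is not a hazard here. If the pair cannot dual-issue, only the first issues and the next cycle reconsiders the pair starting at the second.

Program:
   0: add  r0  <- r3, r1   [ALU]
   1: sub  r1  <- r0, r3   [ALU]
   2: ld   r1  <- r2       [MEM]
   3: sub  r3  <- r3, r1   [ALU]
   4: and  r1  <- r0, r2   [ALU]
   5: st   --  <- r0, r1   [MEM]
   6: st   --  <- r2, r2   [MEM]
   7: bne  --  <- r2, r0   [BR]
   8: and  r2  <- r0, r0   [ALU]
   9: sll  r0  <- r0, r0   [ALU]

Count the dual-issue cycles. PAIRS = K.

c0: i0 add.ALU  RAW r0
c1: i1 sub.ALU  WAW r1
c2: i2 ld.MEM  RAW r1
c3: i3+i4 sub.ALU and.ALU  2-wide
c4: i5 st.MEM  no-port MEM/MEM
c5: i6 st.MEM  no-port MEM/BR
c6: i7+i8 bne.BR and.ALU  2-wide
c7: i9 sll.ALU  tail

PAIRS = 2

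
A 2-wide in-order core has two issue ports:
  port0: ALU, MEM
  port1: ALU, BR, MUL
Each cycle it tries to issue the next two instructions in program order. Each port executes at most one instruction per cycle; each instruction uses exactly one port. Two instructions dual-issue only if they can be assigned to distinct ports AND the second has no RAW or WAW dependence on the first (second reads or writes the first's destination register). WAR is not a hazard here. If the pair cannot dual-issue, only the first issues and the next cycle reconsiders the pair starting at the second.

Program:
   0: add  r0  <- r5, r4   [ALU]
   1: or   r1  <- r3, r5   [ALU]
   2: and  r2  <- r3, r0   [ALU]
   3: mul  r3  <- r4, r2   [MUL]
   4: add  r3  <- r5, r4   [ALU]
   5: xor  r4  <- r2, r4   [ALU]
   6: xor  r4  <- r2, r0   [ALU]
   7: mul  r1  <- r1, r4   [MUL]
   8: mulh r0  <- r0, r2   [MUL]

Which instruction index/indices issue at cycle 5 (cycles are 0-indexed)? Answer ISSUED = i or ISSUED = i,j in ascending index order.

ISSUED = 7

#0 head=0: add+or i0+i1 pair
#1 head=2: and i2 RAW r2
#2 head=3: mul i3 WAW r3
#3 head=4: add+xor i4+i5 pair
#4 head=6: xor i6 RAW r4
#5 head=7: mul i7 no-port MUL/MUL
#6 head=8: mulh i8 tail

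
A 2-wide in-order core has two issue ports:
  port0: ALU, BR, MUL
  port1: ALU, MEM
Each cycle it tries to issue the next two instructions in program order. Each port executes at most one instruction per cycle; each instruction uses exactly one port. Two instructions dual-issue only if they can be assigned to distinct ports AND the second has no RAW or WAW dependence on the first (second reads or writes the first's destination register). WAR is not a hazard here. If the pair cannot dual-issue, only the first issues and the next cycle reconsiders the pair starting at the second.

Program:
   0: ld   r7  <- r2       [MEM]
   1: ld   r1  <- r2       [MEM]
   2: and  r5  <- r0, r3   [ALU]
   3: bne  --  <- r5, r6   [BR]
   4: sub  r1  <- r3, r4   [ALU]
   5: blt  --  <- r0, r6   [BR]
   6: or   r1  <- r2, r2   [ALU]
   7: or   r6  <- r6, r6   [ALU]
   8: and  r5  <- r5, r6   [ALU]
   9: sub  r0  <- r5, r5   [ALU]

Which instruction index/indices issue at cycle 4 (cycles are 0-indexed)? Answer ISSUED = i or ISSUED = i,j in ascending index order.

ISSUED = 7

t=0 i0:ld ; no-port MEM/MEM
t=1 i1/i2:ld and ; pair
t=2 i3/i4:bne sub ; pair
t=3 i5/i6:blt or ; pair
t=4 i7:or ; RAW r6
t=5 i8:and ; RAW r5
t=6 i9:sub ; tail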